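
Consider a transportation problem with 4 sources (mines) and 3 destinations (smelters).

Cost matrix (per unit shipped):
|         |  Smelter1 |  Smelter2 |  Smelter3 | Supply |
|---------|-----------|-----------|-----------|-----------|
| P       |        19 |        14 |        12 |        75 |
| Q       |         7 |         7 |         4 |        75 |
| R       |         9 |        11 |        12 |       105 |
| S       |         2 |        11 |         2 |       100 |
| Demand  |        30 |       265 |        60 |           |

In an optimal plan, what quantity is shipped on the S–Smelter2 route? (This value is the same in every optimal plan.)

10

The minimum-cost plan:
  P–Smelter2: 75 × 14 = 1050
  Q–Smelter2: 75 × 7 = 525
  R–Smelter2: 105 × 11 = 1155
  S–Smelter1: 30 × 2 = 60
  S–Smelter2: 10 × 11 = 110
  S–Smelter3: 60 × 2 = 120
Total cost = 3020.
So S→Smelter2 carries 10 tons.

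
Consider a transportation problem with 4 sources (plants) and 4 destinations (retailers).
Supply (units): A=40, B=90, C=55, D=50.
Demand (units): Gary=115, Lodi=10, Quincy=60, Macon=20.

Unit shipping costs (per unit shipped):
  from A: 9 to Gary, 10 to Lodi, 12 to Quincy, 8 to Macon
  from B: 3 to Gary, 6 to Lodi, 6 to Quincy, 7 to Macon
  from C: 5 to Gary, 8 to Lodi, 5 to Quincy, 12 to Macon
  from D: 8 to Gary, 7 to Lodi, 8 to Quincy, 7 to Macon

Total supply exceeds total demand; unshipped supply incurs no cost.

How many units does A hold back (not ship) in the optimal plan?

30

Minimum-cost shipments:
  A to Macon: 10 × 8 = 80
  B to Gary: 90 × 3 = 270
  C to Quincy: 55 × 5 = 275
  D to Gary: 25 × 8 = 200
  D to Lodi: 10 × 7 = 70
  D to Quincy: 5 × 8 = 40
  D to Macon: 10 × 7 = 70
Total cost = 1005.
A ships 10 of its 40, leaving 30.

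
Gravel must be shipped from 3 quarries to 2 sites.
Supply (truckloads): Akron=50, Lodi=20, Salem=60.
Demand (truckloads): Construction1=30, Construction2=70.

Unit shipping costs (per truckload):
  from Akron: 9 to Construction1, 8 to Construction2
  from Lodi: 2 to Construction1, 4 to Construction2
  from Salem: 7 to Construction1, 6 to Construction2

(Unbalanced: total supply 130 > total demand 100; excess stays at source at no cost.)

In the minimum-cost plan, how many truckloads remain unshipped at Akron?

An optimal plan:
  Akron→Construction2: 20 × 8 = 160
  Lodi→Construction1: 20 × 2 = 40
  Salem→Construction1: 10 × 7 = 70
  Salem→Construction2: 50 × 6 = 300
Total cost = 570.
Akron ships 20 of its 50, leaving 30.

30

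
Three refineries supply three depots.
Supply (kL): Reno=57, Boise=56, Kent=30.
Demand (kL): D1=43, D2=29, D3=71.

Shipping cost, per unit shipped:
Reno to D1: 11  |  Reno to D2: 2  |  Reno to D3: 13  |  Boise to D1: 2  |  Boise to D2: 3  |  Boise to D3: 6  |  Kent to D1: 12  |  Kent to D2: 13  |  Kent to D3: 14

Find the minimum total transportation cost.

1006

One minimum-cost allocation:
  Reno–D2: 29 kL
  Reno–D3: 28 kL
  Boise–D1: 43 kL
  Boise–D3: 13 kL
  Kent–D3: 30 kL
Total cost = 1006.
(Supply check: Reno ships 57; Boise ships 56; Kent ships 30.)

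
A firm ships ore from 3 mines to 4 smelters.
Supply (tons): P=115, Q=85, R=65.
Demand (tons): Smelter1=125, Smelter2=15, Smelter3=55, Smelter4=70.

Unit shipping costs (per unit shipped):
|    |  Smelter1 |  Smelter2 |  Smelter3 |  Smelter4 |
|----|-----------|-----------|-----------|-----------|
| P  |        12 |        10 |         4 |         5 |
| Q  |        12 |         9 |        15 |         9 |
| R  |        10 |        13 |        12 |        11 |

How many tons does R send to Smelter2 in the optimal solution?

The minimum-cost plan:
  P to Smelter3: 55 × 4 = 220
  P to Smelter4: 60 × 5 = 300
  Q to Smelter1: 60 × 12 = 720
  Q to Smelter2: 15 × 9 = 135
  Q to Smelter4: 10 × 9 = 90
  R to Smelter1: 65 × 10 = 650
Total cost = 2115.
The route R→Smelter2 is not used.

0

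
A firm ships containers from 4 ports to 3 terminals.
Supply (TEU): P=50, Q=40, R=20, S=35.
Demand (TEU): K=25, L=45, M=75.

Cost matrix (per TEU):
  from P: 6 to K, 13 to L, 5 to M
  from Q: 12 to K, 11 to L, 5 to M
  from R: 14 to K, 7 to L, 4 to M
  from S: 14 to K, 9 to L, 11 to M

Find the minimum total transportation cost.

900

One minimum-cost allocation:
  P to K: 25 × 6 = 150
  P to M: 25 × 5 = 125
  Q to M: 40 × 5 = 200
  R to L: 10 × 7 = 70
  R to M: 10 × 4 = 40
  S to L: 35 × 9 = 315
Total = 150 + 125 + 200 + 70 + 40 + 315 = 900.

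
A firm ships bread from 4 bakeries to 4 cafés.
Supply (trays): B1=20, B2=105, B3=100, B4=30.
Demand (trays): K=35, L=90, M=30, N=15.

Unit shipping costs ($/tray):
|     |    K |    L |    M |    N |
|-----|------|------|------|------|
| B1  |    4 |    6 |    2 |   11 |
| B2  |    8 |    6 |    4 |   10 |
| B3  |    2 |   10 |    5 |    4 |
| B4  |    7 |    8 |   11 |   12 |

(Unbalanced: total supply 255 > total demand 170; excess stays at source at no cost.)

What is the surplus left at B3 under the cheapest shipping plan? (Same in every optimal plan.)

An optimal plan:
  B1 to M: 20 × $2 = $40
  B2 to L: 90 × $6 = $540
  B2 to M: 10 × $4 = $40
  B3 to K: 35 × $2 = $70
  B3 to N: 15 × $4 = $60
Total cost = $750.
B3 ships 50 of its 100, leaving 50.

50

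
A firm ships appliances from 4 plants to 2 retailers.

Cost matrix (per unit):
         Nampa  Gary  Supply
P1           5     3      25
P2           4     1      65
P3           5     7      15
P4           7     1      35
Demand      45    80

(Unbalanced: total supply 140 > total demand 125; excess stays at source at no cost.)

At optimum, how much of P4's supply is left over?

0

An optimal plan:
  P1 to Nampa: 10 × 5 = 50
  P2 to Nampa: 20 × 4 = 80
  P2 to Gary: 45 × 1 = 45
  P3 to Nampa: 15 × 5 = 75
  P4 to Gary: 35 × 1 = 35
Total cost = 285.
P4 ships 35 of its 35, leaving 0.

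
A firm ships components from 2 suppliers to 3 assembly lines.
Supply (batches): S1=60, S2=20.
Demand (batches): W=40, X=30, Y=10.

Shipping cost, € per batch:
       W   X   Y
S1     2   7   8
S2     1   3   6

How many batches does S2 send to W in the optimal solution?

Solving gives:
  S1->W: 40 × €2 = €80
  S1->X: 10 × €7 = €70
  S1->Y: 10 × €8 = €80
  S2->X: 20 × €3 = €60
Total cost = €290.
The route S2→W is not used.

0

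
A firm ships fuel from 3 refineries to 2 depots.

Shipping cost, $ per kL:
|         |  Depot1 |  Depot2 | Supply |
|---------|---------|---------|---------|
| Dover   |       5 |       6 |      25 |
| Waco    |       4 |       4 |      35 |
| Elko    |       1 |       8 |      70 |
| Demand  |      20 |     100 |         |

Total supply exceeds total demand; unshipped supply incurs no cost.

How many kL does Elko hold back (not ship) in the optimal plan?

An optimal plan:
  Dover to Depot2: 25 kL
  Waco to Depot2: 35 kL
  Elko to Depot1: 20 kL
  Elko to Depot2: 40 kL
Total cost = $630.
Elko ships 60 of its 70, leaving 10.

10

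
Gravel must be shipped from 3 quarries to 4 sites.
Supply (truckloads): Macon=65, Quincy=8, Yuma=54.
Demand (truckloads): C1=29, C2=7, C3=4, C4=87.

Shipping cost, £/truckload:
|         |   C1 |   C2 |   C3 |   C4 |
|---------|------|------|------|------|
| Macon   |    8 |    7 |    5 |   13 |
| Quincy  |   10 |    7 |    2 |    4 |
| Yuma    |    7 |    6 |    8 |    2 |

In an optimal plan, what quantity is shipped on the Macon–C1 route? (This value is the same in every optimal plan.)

29

Optimal shipments:
  Macon->C1: 29 × £8 = £232
  Macon->C2: 7 × £7 = £49
  Macon->C3: 4 × £5 = £20
  Macon->C4: 25 × £13 = £325
  Quincy->C4: 8 × £4 = £32
  Yuma->C4: 54 × £2 = £108
Total cost = £766.
So Macon→C1 carries 29 truckloads.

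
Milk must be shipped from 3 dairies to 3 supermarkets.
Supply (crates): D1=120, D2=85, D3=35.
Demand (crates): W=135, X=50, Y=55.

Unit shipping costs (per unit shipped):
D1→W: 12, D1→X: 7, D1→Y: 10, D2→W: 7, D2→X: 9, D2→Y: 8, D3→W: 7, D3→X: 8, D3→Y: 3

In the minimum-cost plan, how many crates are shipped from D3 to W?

0

Solving gives:
  D1–W: 50 × 12 = 600
  D1–X: 50 × 7 = 350
  D1–Y: 20 × 10 = 200
  D2–W: 85 × 7 = 595
  D3–Y: 35 × 3 = 105
Total cost = 1850.
The route D3→W is not used.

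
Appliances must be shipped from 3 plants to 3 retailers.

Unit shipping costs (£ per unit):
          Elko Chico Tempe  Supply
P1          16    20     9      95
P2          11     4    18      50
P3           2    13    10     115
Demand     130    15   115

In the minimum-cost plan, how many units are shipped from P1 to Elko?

The minimum-cost plan:
  P1->Tempe: 95 units
  P2->Elko: 15 units
  P2->Chico: 15 units
  P2->Tempe: 20 units
  P3->Elko: 115 units
Total cost = £1670.
The route P1→Elko is not used.

0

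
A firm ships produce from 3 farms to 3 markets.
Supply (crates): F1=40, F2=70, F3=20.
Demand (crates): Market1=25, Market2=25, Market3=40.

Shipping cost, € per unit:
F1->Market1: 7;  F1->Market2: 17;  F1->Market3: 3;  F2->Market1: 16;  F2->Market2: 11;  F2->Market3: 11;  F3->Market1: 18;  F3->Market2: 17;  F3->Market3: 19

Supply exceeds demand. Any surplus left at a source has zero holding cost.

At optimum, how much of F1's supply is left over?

Minimum-cost shipments:
  F1->Market1: 25 crates
  F1->Market3: 15 crates
  F2->Market2: 25 crates
  F2->Market3: 25 crates
Total cost = €770.
F1 ships 40 of its 40, leaving 0.

0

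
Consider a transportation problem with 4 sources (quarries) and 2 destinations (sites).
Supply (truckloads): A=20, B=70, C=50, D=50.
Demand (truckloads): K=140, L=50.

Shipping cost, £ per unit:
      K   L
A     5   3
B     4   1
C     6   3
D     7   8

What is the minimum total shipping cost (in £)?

An optimal shipping plan:
  A→K: 20 × £5 = £100
  B→K: 20 × £4 = £80
  B→L: 50 × £1 = £50
  C→K: 50 × £6 = £300
  D→K: 50 × £7 = £350
Total = 100 + 80 + 50 + 300 + 350 = £880.

880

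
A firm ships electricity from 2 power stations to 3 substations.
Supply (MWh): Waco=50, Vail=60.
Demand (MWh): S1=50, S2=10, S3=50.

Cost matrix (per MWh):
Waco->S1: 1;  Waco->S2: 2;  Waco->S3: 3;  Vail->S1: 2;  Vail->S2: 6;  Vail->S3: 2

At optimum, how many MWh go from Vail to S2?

The minimum-cost plan:
  Waco to S1: 40 × 1 = 40
  Waco to S2: 10 × 2 = 20
  Vail to S1: 10 × 2 = 20
  Vail to S3: 50 × 2 = 100
Total cost = 180.
The route Vail→S2 is not used.

0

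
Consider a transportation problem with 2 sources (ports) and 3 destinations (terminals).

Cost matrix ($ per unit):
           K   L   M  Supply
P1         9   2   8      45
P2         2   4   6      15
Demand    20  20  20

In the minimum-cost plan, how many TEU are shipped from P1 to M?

Optimal shipments:
  P1–K: 5 TEU
  P1–L: 20 TEU
  P1–M: 20 TEU
  P2–K: 15 TEU
Total cost = $275.
So P1→M carries 20 TEU.

20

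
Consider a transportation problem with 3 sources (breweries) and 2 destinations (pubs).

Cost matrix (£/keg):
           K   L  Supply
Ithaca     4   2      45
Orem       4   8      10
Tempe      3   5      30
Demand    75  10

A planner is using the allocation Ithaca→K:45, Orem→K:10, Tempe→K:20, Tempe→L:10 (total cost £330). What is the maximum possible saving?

40

Current plan cost = 45·4 + 10·4 + 20·3 + 10·5 = £330.
Optimal plan:
  Ithaca→K: 35 × £4 = £140
  Ithaca→L: 10 × £2 = £20
  Orem→K: 10 × £4 = £40
  Tempe→K: 30 × £3 = £90
Optimal cost = £290.
Saving = 330 − 290 = £40.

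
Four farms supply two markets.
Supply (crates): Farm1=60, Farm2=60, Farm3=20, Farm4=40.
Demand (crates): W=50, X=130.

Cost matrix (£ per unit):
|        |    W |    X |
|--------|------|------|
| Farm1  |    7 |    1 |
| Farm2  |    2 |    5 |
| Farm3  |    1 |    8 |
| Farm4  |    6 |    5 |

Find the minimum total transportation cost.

A cheapest plan:
  Farm1 to X: 60 × £1 = £60
  Farm2 to W: 30 × £2 = £60
  Farm2 to X: 30 × £5 = £150
  Farm3 to W: 20 × £1 = £20
  Farm4 to X: 40 × £5 = £200
Total = 60 + 60 + 150 + 20 + 200 = £490.

490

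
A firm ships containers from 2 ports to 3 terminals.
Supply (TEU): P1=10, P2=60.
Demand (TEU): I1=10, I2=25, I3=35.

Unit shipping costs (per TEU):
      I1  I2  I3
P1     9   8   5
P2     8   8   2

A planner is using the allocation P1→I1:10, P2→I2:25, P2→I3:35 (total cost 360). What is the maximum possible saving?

Current plan cost = 10·9 + 25·8 + 35·2 = 360.
Optimal plan:
  P1 to I2: 10 × 8 = 80
  P2 to I1: 10 × 8 = 80
  P2 to I2: 15 × 8 = 120
  P2 to I3: 35 × 2 = 70
Optimal cost = 350.
Saving = 360 − 350 = 10.

10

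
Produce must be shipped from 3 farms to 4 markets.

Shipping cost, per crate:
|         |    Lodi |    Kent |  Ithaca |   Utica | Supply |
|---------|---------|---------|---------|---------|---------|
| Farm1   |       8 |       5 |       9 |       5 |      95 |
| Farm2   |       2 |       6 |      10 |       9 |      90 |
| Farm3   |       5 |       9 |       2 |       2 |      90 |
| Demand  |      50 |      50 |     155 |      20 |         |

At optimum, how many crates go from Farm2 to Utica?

0

The minimum-cost plan:
  Farm1→Kent: 50 crates
  Farm1→Ithaca: 25 crates
  Farm1→Utica: 20 crates
  Farm2→Lodi: 50 crates
  Farm2→Ithaca: 40 crates
  Farm3→Ithaca: 90 crates
Total cost = 1255.
The route Farm2→Utica is not used.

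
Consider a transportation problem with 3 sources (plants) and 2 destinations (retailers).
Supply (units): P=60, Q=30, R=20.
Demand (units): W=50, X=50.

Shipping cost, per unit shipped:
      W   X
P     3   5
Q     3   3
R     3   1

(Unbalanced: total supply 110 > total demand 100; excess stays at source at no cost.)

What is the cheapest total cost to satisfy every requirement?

260

One minimum-cost allocation:
  P->W: 50 × 3 = 150
  Q->X: 30 × 3 = 90
  R->X: 20 × 1 = 20
Total = 150 + 90 + 20 = 260.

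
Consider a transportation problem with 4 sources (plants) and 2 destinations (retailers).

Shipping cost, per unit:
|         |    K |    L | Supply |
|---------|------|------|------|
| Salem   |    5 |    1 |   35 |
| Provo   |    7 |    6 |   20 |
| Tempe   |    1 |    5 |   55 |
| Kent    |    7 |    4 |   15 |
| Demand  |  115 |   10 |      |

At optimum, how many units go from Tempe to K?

55

Optimal shipments:
  Salem→K: 25 × 5 = 125
  Salem→L: 10 × 1 = 10
  Provo→K: 20 × 7 = 140
  Tempe→K: 55 × 1 = 55
  Kent→K: 15 × 7 = 105
Total cost = 435.
So Tempe→K carries 55 units.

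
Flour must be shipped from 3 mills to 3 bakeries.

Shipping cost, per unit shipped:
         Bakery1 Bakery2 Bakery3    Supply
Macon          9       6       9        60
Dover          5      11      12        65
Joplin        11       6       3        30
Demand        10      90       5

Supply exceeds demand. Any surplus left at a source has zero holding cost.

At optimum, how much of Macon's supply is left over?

Minimum-cost shipments:
  Macon->Bakery2: 60 × 6 = 360
  Dover->Bakery1: 10 × 5 = 50
  Dover->Bakery2: 5 × 11 = 55
  Joplin->Bakery2: 25 × 6 = 150
  Joplin->Bakery3: 5 × 3 = 15
Total cost = 630.
Macon ships 60 of its 60, leaving 0.

0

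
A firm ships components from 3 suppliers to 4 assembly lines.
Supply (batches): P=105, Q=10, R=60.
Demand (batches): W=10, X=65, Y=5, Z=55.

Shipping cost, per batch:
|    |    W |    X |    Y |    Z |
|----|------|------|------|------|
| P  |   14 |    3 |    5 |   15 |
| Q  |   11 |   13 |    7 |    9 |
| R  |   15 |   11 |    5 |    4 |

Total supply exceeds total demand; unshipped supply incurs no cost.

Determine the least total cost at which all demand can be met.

550

Optimal allocation:
  P–X: 65 batches
  P–Y: 5 batches
  Q–W: 10 batches
  R–Z: 55 batches
Total cost = 550.
(Supply check: P ships 70; Q ships 10; R ships 55.)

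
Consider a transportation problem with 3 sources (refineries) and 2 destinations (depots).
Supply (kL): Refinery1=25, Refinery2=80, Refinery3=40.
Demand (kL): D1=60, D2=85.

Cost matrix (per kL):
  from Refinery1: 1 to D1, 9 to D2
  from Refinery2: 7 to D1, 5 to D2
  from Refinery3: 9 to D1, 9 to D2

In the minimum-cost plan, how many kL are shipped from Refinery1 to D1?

The minimum-cost plan:
  Refinery1–D1: 25 kL
  Refinery2–D2: 80 kL
  Refinery3–D1: 35 kL
  Refinery3–D2: 5 kL
Total cost = 785.
So Refinery1→D1 carries 25 kL.

25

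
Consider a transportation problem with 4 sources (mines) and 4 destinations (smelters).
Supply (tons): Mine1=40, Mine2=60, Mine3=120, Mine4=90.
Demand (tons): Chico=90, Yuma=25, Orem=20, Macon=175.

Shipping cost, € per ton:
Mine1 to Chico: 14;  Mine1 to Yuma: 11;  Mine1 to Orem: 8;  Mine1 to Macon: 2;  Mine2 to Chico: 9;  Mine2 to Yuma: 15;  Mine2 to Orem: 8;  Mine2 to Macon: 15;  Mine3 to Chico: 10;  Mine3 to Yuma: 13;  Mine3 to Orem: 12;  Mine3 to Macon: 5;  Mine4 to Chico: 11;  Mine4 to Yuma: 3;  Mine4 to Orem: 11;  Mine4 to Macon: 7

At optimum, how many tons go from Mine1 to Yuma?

Solving gives:
  Mine1–Macon: 40 tons
  Mine2–Chico: 40 tons
  Mine2–Orem: 20 tons
  Mine3–Macon: 120 tons
  Mine4–Chico: 50 tons
  Mine4–Yuma: 25 tons
  Mine4–Macon: 15 tons
Total cost = €1930.
The route Mine1→Yuma is not used.

0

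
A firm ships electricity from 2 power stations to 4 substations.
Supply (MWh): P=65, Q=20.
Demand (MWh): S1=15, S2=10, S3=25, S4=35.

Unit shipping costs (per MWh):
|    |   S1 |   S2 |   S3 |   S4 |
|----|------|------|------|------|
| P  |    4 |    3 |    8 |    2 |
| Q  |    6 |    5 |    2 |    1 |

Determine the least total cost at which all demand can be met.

One minimum-cost allocation:
  P->S1: 15 × 4 = 60
  P->S2: 10 × 3 = 30
  P->S3: 5 × 8 = 40
  P->S4: 35 × 2 = 70
  Q->S3: 20 × 2 = 40
Total = 60 + 30 + 40 + 70 + 40 = 240.
(Supply check: P ships 65; Q ships 20.)

240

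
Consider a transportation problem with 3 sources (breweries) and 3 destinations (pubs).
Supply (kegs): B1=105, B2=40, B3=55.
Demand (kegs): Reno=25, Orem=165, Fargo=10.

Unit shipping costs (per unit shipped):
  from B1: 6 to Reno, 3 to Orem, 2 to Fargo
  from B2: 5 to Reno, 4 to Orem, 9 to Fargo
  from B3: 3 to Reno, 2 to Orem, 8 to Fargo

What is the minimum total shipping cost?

Optimal allocation:
  B1 to Orem: 95 × 3 = 285
  B1 to Fargo: 10 × 2 = 20
  B2 to Reno: 25 × 5 = 125
  B2 to Orem: 15 × 4 = 60
  B3 to Orem: 55 × 2 = 110
Total = 285 + 20 + 125 + 60 + 110 = 600.
(Supply check: B1 ships 105; B2 ships 40; B3 ships 55.)

600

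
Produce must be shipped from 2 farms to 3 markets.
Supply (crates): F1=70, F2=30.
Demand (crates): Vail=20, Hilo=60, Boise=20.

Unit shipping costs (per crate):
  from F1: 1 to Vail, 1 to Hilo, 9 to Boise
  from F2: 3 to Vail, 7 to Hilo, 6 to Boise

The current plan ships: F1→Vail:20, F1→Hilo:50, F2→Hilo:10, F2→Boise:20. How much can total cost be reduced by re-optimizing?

40

Current plan cost = 20·1 + 50·1 + 10·7 + 20·6 = 260.
Optimal plan:
  F1–Vail: 10 × 1 = 10
  F1–Hilo: 60 × 1 = 60
  F2–Vail: 10 × 3 = 30
  F2–Boise: 20 × 6 = 120
Optimal cost = 220.
Saving = 260 − 220 = 40.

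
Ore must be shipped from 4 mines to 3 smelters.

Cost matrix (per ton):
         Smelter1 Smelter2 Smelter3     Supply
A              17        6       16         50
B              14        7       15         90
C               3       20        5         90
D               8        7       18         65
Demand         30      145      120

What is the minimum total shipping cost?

An optimal shipping plan:
  A→Smelter2: 50 × 6 = 300
  B→Smelter2: 60 × 7 = 420
  B→Smelter3: 30 × 15 = 450
  C→Smelter3: 90 × 5 = 450
  D→Smelter1: 30 × 8 = 240
  D→Smelter2: 35 × 7 = 245
Total = 300 + 420 + 450 + 450 + 240 + 245 = 2105.
(Supply check: A ships 50; B ships 90; C ships 90; D ships 65.)

2105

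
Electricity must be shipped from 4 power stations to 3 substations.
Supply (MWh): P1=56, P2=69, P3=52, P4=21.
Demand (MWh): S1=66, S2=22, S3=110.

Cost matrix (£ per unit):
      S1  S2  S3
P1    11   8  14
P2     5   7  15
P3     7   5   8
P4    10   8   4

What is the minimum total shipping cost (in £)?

An optimal shipping plan:
  P1 to S2: 19 × £8 = £152
  P1 to S3: 37 × £14 = £518
  P2 to S1: 66 × £5 = £330
  P2 to S2: 3 × £7 = £21
  P3 to S3: 52 × £8 = £416
  P4 to S3: 21 × £4 = £84
Total = 152 + 518 + 330 + 21 + 416 + 84 = £1521.
(Supply check: P1 ships 56; P2 ships 69; P3 ships 52; P4 ships 21.)

1521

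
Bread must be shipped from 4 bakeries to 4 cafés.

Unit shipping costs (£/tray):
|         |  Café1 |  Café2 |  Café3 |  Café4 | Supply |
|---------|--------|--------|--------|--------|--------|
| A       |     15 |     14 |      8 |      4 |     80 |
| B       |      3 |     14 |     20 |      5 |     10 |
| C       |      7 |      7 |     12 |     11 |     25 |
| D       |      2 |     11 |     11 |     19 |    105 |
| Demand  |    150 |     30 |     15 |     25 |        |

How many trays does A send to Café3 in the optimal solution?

Optimal shipments:
  A->Café1: 10 trays
  A->Café2: 30 trays
  A->Café3: 15 trays
  A->Café4: 25 trays
  B->Café1: 10 trays
  C->Café1: 25 trays
  D->Café1: 105 trays
Total cost = £1205.
So A→Café3 carries 15 trays.

15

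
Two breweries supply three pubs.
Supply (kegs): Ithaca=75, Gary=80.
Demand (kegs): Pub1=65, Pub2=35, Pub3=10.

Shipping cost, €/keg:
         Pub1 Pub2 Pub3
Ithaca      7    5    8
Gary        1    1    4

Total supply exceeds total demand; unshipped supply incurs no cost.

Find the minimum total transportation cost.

One minimum-cost allocation:
  Ithaca->Pub2: 30 × €5 = €150
  Gary->Pub1: 65 × €1 = €65
  Gary->Pub2: 5 × €1 = €5
  Gary->Pub3: 10 × €4 = €40
Total = 150 + 65 + 5 + 40 = €260.
(Supply check: Ithaca ships 30; Gary ships 80.)

260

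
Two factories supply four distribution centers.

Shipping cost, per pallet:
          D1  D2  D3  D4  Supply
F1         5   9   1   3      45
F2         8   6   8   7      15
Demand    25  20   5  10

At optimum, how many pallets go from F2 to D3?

0

The minimum-cost plan:
  F1–D1: 25 × 5 = 125
  F1–D2: 5 × 9 = 45
  F1–D3: 5 × 1 = 5
  F1–D4: 10 × 3 = 30
  F2–D2: 15 × 6 = 90
Total cost = 295.
The route F2→D3 is not used.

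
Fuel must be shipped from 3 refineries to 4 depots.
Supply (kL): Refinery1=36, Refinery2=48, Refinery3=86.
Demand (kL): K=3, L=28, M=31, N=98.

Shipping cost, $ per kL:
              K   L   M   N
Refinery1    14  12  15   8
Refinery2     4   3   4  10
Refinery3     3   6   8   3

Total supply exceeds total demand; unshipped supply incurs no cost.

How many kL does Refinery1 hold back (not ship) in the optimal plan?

10

An optimal plan:
  Refinery1->N: 26 × $8 = $208
  Refinery2->L: 17 × $3 = $51
  Refinery2->M: 31 × $4 = $124
  Refinery3->K: 3 × $3 = $9
  Refinery3->L: 11 × $6 = $66
  Refinery3->N: 72 × $3 = $216
Total cost = $674.
Refinery1 ships 26 of its 36, leaving 10.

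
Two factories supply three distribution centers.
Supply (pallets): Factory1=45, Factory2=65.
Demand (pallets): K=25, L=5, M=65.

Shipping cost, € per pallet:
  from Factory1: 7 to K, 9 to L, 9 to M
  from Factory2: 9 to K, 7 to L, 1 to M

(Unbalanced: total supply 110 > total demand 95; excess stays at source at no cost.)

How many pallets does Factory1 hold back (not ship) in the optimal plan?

An optimal plan:
  Factory1->K: 25 × €7 = €175
  Factory1->L: 5 × €9 = €45
  Factory2->M: 65 × €1 = €65
Total cost = €285.
Factory1 ships 30 of its 45, leaving 15.

15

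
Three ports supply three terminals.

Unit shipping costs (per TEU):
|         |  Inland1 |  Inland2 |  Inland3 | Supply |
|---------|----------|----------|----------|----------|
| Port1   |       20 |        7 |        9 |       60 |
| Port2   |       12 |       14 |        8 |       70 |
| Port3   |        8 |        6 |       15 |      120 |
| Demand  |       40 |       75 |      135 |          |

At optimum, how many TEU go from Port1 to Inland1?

0

Optimal shipments:
  Port1→Inland3: 60 × 9 = 540
  Port2→Inland3: 70 × 8 = 560
  Port3→Inland1: 40 × 8 = 320
  Port3→Inland2: 75 × 6 = 450
  Port3→Inland3: 5 × 15 = 75
Total cost = 1945.
The route Port1→Inland1 is not used.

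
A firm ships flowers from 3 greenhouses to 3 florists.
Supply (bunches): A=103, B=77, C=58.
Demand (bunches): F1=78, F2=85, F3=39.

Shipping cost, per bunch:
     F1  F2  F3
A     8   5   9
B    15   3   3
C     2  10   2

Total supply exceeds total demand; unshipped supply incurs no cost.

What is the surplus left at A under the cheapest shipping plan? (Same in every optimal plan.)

Minimum-cost shipments:
  A→F1: 20 bunches
  A→F2: 47 bunches
  B→F2: 38 bunches
  B→F3: 39 bunches
  C→F1: 58 bunches
Total cost = 742.
A ships 67 of its 103, leaving 36.

36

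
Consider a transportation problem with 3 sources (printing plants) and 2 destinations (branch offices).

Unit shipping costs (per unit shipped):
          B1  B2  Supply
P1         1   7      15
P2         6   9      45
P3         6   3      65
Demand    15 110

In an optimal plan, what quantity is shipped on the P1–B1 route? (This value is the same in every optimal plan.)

15

Solving gives:
  P1->B1: 15 × 1 = 15
  P2->B2: 45 × 9 = 405
  P3->B2: 65 × 3 = 195
Total cost = 615.
So P1→B1 carries 15 boxes.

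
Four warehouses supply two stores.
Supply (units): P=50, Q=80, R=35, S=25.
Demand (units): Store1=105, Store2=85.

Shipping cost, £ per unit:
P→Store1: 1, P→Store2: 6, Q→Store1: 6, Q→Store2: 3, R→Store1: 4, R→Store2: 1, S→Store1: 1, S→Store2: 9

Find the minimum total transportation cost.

440

A cheapest plan:
  P to Store1: 50 units
  Q to Store1: 30 units
  Q to Store2: 50 units
  R to Store2: 35 units
  S to Store1: 25 units
Total cost = £440.
(Supply check: P ships 50; Q ships 80; R ships 35; S ships 25.)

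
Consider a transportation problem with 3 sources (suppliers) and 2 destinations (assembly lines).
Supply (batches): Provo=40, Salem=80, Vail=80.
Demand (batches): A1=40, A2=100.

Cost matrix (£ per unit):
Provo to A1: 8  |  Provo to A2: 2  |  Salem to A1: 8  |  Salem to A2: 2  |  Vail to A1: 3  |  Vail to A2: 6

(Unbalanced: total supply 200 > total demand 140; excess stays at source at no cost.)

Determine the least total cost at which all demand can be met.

Optimal allocation:
  Provo to A2: 40 batches
  Salem to A2: 60 batches
  Vail to A1: 40 batches
Total cost = £320.

320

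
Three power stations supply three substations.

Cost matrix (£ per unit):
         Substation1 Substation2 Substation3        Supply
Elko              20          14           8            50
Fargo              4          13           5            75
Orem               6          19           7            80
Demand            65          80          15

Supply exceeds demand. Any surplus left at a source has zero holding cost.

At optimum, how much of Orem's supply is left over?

45

An optimal plan:
  Elko–Substation2: 50 × £14 = £700
  Fargo–Substation1: 45 × £4 = £180
  Fargo–Substation2: 30 × £13 = £390
  Orem–Substation1: 20 × £6 = £120
  Orem–Substation3: 15 × £7 = £105
Total cost = £1495.
Orem ships 35 of its 80, leaving 45.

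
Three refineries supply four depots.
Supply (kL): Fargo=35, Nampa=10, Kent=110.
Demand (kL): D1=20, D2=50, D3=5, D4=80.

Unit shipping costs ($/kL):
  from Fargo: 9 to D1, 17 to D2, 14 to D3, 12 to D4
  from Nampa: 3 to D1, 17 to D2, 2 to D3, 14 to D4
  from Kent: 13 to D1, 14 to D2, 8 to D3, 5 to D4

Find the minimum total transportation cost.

One minimum-cost allocation:
  Fargo→D1: 15 × $9 = $135
  Fargo→D2: 20 × $17 = $340
  Nampa→D1: 5 × $3 = $15
  Nampa→D3: 5 × $2 = $10
  Kent→D2: 30 × $14 = $420
  Kent→D4: 80 × $5 = $400
Total = 135 + 340 + 15 + 10 + 420 + 400 = $1320.
(Supply check: Fargo ships 35; Nampa ships 10; Kent ships 110.)

1320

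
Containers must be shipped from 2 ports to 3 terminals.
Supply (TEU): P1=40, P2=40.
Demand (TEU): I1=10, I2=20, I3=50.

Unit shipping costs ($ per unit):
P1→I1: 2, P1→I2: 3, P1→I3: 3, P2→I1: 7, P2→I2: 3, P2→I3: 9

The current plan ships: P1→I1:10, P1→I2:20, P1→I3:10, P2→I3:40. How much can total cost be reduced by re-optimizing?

130

Current plan cost = 10·2 + 20·3 + 10·3 + 40·9 = $470.
Optimal plan:
  P1 to I3: 40 × $3 = $120
  P2 to I1: 10 × $7 = $70
  P2 to I2: 20 × $3 = $60
  P2 to I3: 10 × $9 = $90
Optimal cost = $340.
Saving = 470 − 340 = $130.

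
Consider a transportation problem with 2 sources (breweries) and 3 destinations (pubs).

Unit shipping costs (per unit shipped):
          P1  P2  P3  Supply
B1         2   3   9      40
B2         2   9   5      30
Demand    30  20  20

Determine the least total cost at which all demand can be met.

Optimal allocation:
  B1–P1: 20 × 2 = 40
  B1–P2: 20 × 3 = 60
  B2–P1: 10 × 2 = 20
  B2–P3: 20 × 5 = 100
Total = 40 + 60 + 20 + 100 = 220.

220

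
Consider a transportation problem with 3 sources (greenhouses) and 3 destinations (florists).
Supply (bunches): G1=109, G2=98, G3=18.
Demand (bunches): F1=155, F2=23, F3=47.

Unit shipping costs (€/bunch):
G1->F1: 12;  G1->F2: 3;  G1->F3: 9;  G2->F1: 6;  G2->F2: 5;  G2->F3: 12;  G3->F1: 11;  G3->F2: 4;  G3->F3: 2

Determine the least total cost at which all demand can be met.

A cheapest plan:
  G1–F1: 57 × €12 = €684
  G1–F2: 23 × €3 = €69
  G1–F3: 29 × €9 = €261
  G2–F1: 98 × €6 = €588
  G3–F3: 18 × €2 = €36
Total = 684 + 69 + 261 + 588 + 36 = €1638.

1638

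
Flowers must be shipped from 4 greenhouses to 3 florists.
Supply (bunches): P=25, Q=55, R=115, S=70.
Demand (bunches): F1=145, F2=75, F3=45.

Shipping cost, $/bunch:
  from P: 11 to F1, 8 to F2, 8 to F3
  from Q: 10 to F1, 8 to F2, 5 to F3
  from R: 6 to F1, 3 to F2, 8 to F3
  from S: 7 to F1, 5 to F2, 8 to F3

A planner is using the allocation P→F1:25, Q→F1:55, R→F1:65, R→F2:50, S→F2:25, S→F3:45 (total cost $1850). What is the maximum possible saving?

295

Current plan cost = 25·11 + 55·10 + 65·6 + 50·3 + 25·5 + 45·8 = $1850.
Optimal plan:
  P->F2: 25 bunches
  Q->F1: 10 bunches
  Q->F3: 45 bunches
  R->F1: 65 bunches
  R->F2: 50 bunches
  S->F1: 70 bunches
Optimal cost = $1555.
Saving = 1850 − 1555 = $295.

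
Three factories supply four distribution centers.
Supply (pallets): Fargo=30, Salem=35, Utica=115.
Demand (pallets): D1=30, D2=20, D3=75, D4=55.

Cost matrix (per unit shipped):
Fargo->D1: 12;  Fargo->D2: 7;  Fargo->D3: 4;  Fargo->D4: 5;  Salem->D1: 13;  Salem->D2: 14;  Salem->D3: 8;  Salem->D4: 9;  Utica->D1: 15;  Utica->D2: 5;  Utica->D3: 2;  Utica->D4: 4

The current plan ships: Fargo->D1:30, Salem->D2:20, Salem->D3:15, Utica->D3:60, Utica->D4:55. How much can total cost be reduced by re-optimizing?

185

Current plan cost = 30·12 + 20·14 + 15·8 + 60·2 + 55·4 = 1100.
Optimal plan:
  Fargo->D4: 30 × 5 = 150
  Salem->D1: 30 × 13 = 390
  Salem->D4: 5 × 9 = 45
  Utica->D2: 20 × 5 = 100
  Utica->D3: 75 × 2 = 150
  Utica->D4: 20 × 4 = 80
Optimal cost = 915.
Saving = 1100 − 915 = 185.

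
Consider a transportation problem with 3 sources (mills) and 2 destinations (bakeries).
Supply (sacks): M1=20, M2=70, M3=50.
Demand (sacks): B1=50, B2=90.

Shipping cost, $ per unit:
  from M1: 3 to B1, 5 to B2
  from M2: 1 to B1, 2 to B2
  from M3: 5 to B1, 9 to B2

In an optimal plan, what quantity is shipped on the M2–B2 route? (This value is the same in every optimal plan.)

70

Optimal shipments:
  M1→B2: 20 × $5 = $100
  M2→B2: 70 × $2 = $140
  M3→B1: 50 × $5 = $250
Total cost = $490.
So M2→B2 carries 70 sacks.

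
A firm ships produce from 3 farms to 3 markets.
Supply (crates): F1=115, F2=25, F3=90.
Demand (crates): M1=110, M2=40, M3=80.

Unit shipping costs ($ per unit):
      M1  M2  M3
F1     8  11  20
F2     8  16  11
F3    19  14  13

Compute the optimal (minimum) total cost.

One minimum-cost allocation:
  F1 to M1: 85 × $8 = $680
  F1 to M2: 30 × $11 = $330
  F2 to M1: 25 × $8 = $200
  F3 to M2: 10 × $14 = $140
  F3 to M3: 80 × $13 = $1040
Total = 680 + 330 + 200 + 140 + 1040 = $2390.

2390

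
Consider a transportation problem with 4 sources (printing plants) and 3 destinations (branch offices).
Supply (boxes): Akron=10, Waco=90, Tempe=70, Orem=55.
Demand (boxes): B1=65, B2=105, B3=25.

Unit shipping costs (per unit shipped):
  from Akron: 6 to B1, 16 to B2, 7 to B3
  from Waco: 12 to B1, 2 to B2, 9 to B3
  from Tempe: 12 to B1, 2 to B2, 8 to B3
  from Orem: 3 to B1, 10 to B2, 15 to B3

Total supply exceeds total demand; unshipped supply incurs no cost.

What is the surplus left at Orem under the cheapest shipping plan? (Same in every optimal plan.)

Minimum-cost shipments:
  Akron→B1: 10 × 6 = 60
  Waco→B2: 60 × 2 = 120
  Tempe→B2: 45 × 2 = 90
  Tempe→B3: 25 × 8 = 200
  Orem→B1: 55 × 3 = 165
Total cost = 635.
Orem ships 55 of its 55, leaving 0.

0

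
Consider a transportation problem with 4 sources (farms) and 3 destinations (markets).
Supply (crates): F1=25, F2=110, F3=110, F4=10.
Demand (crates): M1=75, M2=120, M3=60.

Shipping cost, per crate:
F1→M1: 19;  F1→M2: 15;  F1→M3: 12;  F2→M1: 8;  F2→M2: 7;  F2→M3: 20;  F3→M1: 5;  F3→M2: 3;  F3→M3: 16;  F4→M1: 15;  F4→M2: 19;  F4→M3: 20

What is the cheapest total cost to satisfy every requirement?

2000

A cheapest plan:
  F1→M3: 25 × 12 = 300
  F2→M1: 75 × 8 = 600
  F2→M2: 10 × 7 = 70
  F2→M3: 25 × 20 = 500
  F3→M2: 110 × 3 = 330
  F4→M3: 10 × 20 = 200
Total = 300 + 600 + 70 + 500 + 330 + 200 = 2000.
(Supply check: F1 ships 25; F2 ships 110; F3 ships 110; F4 ships 10.)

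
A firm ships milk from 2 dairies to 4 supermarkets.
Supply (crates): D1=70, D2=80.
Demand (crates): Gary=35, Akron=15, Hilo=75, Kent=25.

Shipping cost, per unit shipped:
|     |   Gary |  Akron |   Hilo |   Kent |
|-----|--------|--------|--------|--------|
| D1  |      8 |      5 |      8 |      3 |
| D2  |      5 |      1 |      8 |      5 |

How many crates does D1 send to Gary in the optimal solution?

0

Optimal shipments:
  D1 to Hilo: 45 crates
  D1 to Kent: 25 crates
  D2 to Gary: 35 crates
  D2 to Akron: 15 crates
  D2 to Hilo: 30 crates
Total cost = 865.
The route D1→Gary is not used.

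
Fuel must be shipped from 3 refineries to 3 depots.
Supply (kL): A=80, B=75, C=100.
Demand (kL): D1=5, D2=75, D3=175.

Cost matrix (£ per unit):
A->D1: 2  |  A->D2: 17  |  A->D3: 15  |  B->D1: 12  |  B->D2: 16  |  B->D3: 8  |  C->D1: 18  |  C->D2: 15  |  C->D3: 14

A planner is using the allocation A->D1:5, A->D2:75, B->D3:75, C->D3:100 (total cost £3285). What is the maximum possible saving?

75

Current plan cost = 5·2 + 75·17 + 75·8 + 100·14 = £3285.
Optimal plan:
  A to D1: 5 × £2 = £10
  A to D3: 75 × £15 = £1125
  B to D3: 75 × £8 = £600
  C to D2: 75 × £15 = £1125
  C to D3: 25 × £14 = £350
Optimal cost = £3210.
Saving = 3285 − 3210 = £75.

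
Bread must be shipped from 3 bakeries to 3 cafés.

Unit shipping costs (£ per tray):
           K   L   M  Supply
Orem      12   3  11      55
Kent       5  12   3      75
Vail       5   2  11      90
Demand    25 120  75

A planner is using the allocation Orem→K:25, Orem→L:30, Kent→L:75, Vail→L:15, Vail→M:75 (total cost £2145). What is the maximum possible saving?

Current plan cost = 25·12 + 30·3 + 75·12 + 15·2 + 75·11 = £2145.
Optimal plan:
  Orem->L: 55 trays
  Kent->M: 75 trays
  Vail->K: 25 trays
  Vail->L: 65 trays
Optimal cost = £645.
Saving = 2145 − 645 = £1500.

1500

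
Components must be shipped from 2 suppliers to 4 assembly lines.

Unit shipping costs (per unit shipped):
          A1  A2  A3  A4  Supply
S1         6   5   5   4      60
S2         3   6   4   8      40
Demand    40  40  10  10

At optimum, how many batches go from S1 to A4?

Solving gives:
  S1->A2: 40 × 5 = 200
  S1->A3: 10 × 5 = 50
  S1->A4: 10 × 4 = 40
  S2->A1: 40 × 3 = 120
Total cost = 410.
So S1→A4 carries 10 batches.

10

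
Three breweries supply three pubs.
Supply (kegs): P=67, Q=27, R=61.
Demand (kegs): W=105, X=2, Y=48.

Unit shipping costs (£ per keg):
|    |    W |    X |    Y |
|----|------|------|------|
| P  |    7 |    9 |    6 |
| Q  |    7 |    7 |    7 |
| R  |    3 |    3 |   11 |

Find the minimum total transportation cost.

A cheapest plan:
  P→W: 19 × £7 = £133
  P→Y: 48 × £6 = £288
  Q→W: 27 × £7 = £189
  R→W: 59 × £3 = £177
  R→X: 2 × £3 = £6
Total = 133 + 288 + 189 + 177 + 6 = £793.
(Supply check: P ships 67; Q ships 27; R ships 61.)

793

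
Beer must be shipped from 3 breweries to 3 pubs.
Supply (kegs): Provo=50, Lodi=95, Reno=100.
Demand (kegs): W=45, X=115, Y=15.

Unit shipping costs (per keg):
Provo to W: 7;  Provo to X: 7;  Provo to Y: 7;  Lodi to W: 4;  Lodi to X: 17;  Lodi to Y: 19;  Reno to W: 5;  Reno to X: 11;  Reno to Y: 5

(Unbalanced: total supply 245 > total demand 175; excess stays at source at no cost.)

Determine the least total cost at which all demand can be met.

Optimal allocation:
  Provo->X: 50 × 7 = 350
  Lodi->W: 45 × 4 = 180
  Reno->X: 65 × 11 = 715
  Reno->Y: 15 × 5 = 75
Total = 350 + 180 + 715 + 75 = 1320.

1320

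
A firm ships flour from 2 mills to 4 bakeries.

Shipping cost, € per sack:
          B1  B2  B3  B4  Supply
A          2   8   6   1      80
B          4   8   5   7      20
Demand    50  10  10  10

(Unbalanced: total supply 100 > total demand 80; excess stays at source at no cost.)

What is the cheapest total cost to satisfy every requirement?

Optimal allocation:
  A→B1: 50 × €2 = €100
  A→B2: 10 × €8 = €80
  A→B4: 10 × €1 = €10
  B→B3: 10 × €5 = €50
Total = 100 + 80 + 10 + 50 = €240.

240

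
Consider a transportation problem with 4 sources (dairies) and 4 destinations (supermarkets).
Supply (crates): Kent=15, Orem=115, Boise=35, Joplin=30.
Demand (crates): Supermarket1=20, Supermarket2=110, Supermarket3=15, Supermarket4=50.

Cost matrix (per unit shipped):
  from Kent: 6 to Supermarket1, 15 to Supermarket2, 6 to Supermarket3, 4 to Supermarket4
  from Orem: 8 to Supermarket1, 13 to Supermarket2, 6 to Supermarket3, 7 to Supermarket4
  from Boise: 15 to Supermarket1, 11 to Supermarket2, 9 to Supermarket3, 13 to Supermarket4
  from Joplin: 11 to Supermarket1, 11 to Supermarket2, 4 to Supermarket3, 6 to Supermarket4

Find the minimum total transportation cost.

A cheapest plan:
  Kent–Supermarket4: 15 × 4 = 60
  Orem–Supermarket1: 20 × 8 = 160
  Orem–Supermarket2: 60 × 13 = 780
  Orem–Supermarket4: 35 × 7 = 245
  Boise–Supermarket2: 35 × 11 = 385
  Joplin–Supermarket2: 15 × 11 = 165
  Joplin–Supermarket3: 15 × 4 = 60
Total = 60 + 160 + 780 + 245 + 385 + 165 + 60 = 1855.

1855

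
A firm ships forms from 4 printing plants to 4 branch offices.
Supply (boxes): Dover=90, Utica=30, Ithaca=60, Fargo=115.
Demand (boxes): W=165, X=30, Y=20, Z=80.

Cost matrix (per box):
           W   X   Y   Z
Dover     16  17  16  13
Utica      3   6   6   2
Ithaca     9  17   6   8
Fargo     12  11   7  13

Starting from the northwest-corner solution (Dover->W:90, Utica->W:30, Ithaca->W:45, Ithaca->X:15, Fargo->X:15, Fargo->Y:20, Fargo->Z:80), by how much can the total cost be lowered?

Current plan cost = 90·16 + 30·3 + 45·9 + 15·17 + 15·11 + 20·7 + 80·13 = 3535.
Optimal plan:
  Dover->W: 10 × 16 = 160
  Dover->Z: 80 × 13 = 1040
  Utica->W: 30 × 3 = 90
  Ithaca->W: 60 × 9 = 540
  Fargo->W: 65 × 12 = 780
  Fargo->X: 30 × 11 = 330
  Fargo->Y: 20 × 7 = 140
Optimal cost = 3080.
Saving = 3535 − 3080 = 455.

455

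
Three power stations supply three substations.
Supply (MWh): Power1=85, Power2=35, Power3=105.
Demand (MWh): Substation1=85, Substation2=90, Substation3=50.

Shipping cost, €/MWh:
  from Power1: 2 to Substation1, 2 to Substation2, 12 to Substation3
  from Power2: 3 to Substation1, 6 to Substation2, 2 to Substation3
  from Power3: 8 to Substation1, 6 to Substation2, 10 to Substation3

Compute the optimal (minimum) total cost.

An optimal shipping plan:
  Power1->Substation1: 85 × €2 = €170
  Power2->Substation3: 35 × €2 = €70
  Power3->Substation2: 90 × €6 = €540
  Power3->Substation3: 15 × €10 = €150
Total = 170 + 70 + 540 + 150 = €930.
(Supply check: Power1 ships 85; Power2 ships 35; Power3 ships 105.)

930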